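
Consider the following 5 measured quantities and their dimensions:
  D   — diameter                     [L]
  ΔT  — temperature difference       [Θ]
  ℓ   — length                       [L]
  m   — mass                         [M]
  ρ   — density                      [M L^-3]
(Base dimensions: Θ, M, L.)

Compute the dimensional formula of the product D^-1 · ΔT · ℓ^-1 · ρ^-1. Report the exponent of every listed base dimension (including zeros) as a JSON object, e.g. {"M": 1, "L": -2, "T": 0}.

{"Θ": 1, "M": -1, "L": 1}

Write exponents as rows Θ,M,L / cols D,ΔT,ℓ,m,ρ:
  Θ: [ 0  1  0  0  0]
  M: [ 0  0  0  1  1]
  L: [ 1  0  1  0 -3]
  [Θ]: (-1)·0+(1)·1+(-1)·0+(-1)·0 = 1
  [M]: (-1)·0+(1)·0+(-1)·0+(-1)·1 = -1
  [L]: (-1)·1+(1)·0+(-1)·1+(-1)·-3 = 1
⇒ Θ M^-1 L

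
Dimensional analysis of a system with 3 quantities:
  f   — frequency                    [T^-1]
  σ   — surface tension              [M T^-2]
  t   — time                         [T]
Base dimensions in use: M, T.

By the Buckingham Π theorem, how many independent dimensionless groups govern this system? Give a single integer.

1

Exponent matrix [M,T] × [f,σ,t]:
  M: [ 0  1  0]
  T: [-1 -2  1]
Echelon form has 2 nonzero rows (pivots: f,σ)
3 vars − rank 2 = 1 Π group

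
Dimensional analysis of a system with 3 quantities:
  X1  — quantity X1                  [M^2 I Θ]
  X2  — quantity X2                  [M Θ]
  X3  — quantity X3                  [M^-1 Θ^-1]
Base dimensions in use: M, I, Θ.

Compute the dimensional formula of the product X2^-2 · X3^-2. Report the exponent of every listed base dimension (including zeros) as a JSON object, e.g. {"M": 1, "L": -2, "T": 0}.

Exponent matrix [M,I,Θ] × [X1,X2,X3]:
  M: [ 2  1 -1]
  I: [ 1  0  0]
  Θ: [ 1  1 -1]
  [M]: (-2)·1+(-2)·-1 = 0
  [I]: (-2)·0+(-2)·0 = 0
  [Θ]: (-2)·1+(-2)·-1 = 0
⇒ 1 (dimensionless)

{"M": 0, "I": 0, "Θ": 0}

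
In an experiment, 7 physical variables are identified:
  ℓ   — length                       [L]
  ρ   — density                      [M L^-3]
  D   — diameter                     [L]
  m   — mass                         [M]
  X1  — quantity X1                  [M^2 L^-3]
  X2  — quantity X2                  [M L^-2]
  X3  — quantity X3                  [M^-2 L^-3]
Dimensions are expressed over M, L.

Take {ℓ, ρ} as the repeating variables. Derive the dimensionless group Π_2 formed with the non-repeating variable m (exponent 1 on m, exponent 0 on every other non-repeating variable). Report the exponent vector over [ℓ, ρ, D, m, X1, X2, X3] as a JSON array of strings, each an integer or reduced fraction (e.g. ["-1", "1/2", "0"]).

Dimensional matrix (M×L by ℓ×ρ×D×m×X1×X2×X3):
  M: [ 0  1  0  1  2  1 -2]
  L: [ 1 -3  1  0 -3 -2 -3]
Echelon form has 2 nonzero rows (pivots: ℓ,ρ)
Repeat: ℓ,ρ; free: D,m,X1,X2,X3
RREF:
  r0: [   1    0    1    3    3    1   -9]
  r1: [   0    1    0    1    2    1   -2]
Fix exponent of m at 1, D at 0, X1 at 0, X2 at 0, X3 at 0; solve each RREF row for its pivot's exponent:
  r0: exp(ℓ) + (3)·1 = 0 ⇒ exp(ℓ) = -3
  r1: exp(ρ) + (1)·1 = 0 ⇒ exp(ρ) = -1
Π_2 = ℓ^-3 · ρ^-1 · m

["-3", "-1", "0", "1", "0", "0", "0"]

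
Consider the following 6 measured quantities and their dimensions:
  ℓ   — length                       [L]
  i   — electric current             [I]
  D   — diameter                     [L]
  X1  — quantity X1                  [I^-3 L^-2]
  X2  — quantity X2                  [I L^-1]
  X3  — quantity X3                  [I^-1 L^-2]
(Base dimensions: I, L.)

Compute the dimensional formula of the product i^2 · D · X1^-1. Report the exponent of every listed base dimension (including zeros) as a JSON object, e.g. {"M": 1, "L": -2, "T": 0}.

{"I": 5, "L": 3}

Exponent matrix [I,L] × [ℓ,i,D,X1,X2,X3]:
  I: [ 0  1  0 -3  1 -1]
  L: [ 1  0  1 -2 -1 -2]
  [I]: (2)·1+(1)·0+(-1)·-3 = 5
  [L]: (2)·0+(1)·1+(-1)·-2 = 3
⇒ I^5 L^3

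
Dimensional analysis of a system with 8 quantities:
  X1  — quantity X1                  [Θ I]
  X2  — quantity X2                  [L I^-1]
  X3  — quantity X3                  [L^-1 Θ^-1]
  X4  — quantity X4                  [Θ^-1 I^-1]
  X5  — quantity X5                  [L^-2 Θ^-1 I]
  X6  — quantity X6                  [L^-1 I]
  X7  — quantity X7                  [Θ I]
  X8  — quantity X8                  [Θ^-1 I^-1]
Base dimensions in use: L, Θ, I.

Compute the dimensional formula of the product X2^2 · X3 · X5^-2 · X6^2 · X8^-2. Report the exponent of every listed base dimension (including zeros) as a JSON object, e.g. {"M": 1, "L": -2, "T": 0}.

{"L": 3, "Θ": 3, "I": 0}

Exponent matrix [L,Θ,I] × [X1,X2,X3,X4,X5,X6,X7,X8]:
  L: [ 0  1 -1  0 -2 -1  0  0]
  Θ: [ 1  0 -1 -1 -1  0  1 -1]
  I: [ 1 -1  0 -1  1  1  1 -1]
  [L]: (2)·1+(1)·-1+(-2)·-2+(2)·-1+(-2)·0 = 3
  [Θ]: (2)·0+(1)·-1+(-2)·-1+(2)·0+(-2)·-1 = 3
  [I]: (2)·-1+(1)·0+(-2)·1+(2)·1+(-2)·-1 = 0
⇒ L^3 Θ^3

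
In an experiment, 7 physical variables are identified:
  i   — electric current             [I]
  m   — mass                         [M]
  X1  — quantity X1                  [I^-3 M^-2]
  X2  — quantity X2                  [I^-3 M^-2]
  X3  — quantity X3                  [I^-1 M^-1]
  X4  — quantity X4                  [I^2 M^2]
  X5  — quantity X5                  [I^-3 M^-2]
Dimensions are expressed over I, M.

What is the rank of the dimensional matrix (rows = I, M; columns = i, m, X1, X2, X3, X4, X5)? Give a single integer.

Dimensional matrix (I×M by i×m×X1×X2×X3×X4×X5):
  I: [ 1  0 -3 -3 -1  2 -3]
  M: [ 0  1 -2 -2 -1  2 -2]
RREF → pivots at {i,m} ⇒ r = 2

2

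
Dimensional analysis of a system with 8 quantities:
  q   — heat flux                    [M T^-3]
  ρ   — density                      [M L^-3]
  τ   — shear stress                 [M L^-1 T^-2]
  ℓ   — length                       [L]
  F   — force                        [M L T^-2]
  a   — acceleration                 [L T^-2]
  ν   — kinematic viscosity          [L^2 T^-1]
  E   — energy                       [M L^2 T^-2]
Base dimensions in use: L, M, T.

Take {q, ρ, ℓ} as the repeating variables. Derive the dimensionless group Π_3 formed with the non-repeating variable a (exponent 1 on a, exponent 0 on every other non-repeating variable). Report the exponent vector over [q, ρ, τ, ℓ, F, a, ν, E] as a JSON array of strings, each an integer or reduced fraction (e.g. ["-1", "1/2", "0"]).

["-2/3", "2/3", "0", "1", "0", "1", "0", "0"]

Exponent matrix [L,M,T] × [q,ρ,τ,ℓ,F,a,ν,E]:
  L: [ 0 -3 -1  1  1  1  2  2]
  M: [ 1  1  1  0  1  0  0  1]
  T: [-3  0 -2  0 -2 -2 -1 -2]
Row reduction gives pivot columns q,ρ,ℓ; rank = 3
Pivot set = {q,ρ,ℓ}, free = {τ,F,a,ν,E}
RREF:
  r0: [   1    0  2/3    0  2/3  2/3  1/3  2/3]
  r1: [   0    1  1/3    0  1/3 -2/3 -1/3  1/3]
  r2: [   0    0    0    1    2   -1    1    3]
Fix exponent of a at 1, τ at 0, F at 0, ν at 0, E at 0; solve each RREF row for its pivot's exponent:
  r0: exp(q) + (2/3)·1 = 0 ⇒ exp(q) = -2/3
  r1: exp(ρ) + (-2/3)·1 = 0 ⇒ exp(ρ) = 2/3
  r2: exp(ℓ) + (-1)·1 = 0 ⇒ exp(ℓ) = 1
Π_3 = q^(-2/3) · ρ^(2/3) · ℓ · a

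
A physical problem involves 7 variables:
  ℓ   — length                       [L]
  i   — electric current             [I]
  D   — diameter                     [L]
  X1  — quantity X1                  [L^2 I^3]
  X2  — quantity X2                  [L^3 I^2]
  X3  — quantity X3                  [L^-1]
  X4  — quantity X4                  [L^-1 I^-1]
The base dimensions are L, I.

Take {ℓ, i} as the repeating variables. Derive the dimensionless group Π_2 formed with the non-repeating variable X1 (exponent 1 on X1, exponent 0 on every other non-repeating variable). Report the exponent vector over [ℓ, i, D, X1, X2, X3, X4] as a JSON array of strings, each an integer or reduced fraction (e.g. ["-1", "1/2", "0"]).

["-2", "-3", "0", "1", "0", "0", "0"]

Write exponents as rows L,I / cols ℓ,i,D,X1,X2,X3,X4:
  L: [ 1  0  1  2  3 -1 -1]
  I: [ 0  1  0  3  2  0 -1]
Row reduction gives pivot columns ℓ,i; rank = 2
Repeat: ℓ,i; free: D,X1,X2,X3,X4
RREF:
  r0: [   1    0    1    2    3   -1   -1]
  r1: [   0    1    0    3    2    0   -1]
Fix exponent of X1 at 1, D at 0, X2 at 0, X3 at 0, X4 at 0; solve each RREF row for its pivot's exponent:
  r0: exp(ℓ) + (2)·1 = 0 ⇒ exp(ℓ) = -2
  r1: exp(i) + (3)·1 = 0 ⇒ exp(i) = -3
Π_2 = ℓ^-2 · i^-3 · X1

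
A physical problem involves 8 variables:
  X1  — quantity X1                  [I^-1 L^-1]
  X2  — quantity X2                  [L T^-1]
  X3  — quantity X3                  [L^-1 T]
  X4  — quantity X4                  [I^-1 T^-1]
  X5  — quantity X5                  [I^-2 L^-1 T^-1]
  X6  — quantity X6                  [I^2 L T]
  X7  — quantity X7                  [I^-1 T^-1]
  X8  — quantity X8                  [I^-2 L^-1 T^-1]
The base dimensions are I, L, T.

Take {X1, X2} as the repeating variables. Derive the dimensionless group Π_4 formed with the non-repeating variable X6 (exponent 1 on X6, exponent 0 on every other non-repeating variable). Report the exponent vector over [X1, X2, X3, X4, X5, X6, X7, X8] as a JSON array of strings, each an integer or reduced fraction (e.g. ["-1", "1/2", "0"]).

["2", "1", "0", "0", "0", "1", "0", "0"]

Dimensional matrix (I×L×T by X1×X2×X3×X4×X5×X6×X7×X8):
  I: [-1  0  0 -1 -2  2 -1 -2]
  L: [-1  1 -1  0 -1  1  0 -1]
  T: [ 0 -1  1 -1 -1  1 -1 -1]
Echelon form has 2 nonzero rows (pivots: X1,X2)
Pivot set = {X1,X2}, free = {X3,X4,X5,X6,X7,X8}
RREF:
  r0: [   1    0    0    1    2   -2    1    2]
  r1: [   0    1   -1    1    1   -1    1    1]
  r2: [   0    0    0    0    0    0    0    0]
Fix exponent of X6 at 1, X3 at 0, X4 at 0, X5 at 0, X7 at 0, X8 at 0; solve each RREF row for its pivot's exponent:
  r0: exp(X1) + (-2)·1 = 0 ⇒ exp(X1) = 2
  r1: exp(X2) + (-1)·1 = 0 ⇒ exp(X2) = 1
Π_4 = X1^2 · X2 · X6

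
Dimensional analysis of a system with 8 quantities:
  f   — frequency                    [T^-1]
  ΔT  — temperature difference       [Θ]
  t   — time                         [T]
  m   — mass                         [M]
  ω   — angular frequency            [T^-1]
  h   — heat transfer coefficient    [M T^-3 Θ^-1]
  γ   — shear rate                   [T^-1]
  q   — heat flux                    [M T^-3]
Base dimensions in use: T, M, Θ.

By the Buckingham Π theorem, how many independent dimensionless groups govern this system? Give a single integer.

5

Exponent matrix [T,M,Θ] × [f,ΔT,t,m,ω,h,γ,q]:
  T: [-1  0  1  0 -1 -3 -1 -3]
  M: [ 0  0  0  1  0  1  0  1]
  Θ: [ 0  1  0  0  0 -1  0  0]
Row reduction gives pivot columns f,ΔT,m; rank = 3
n=8, r=3 ⇒ 5 dimensionless groups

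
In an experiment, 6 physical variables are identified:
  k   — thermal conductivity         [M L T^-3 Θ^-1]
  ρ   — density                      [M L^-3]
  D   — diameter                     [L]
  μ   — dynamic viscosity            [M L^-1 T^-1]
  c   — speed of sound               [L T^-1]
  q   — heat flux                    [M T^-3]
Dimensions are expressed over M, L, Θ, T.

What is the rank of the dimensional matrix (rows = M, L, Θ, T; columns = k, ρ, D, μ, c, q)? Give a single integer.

4

Write exponents as rows M,L,Θ,T / cols k,ρ,D,μ,c,q:
  M: [ 1  1  0  1  0  1]
  L: [ 1 -3  1 -1  1  0]
  Θ: [-1  0  0  0  0  0]
  T: [-3  0  0 -1 -1 -3]
RREF → pivots at {k,ρ,D,μ} ⇒ r = 4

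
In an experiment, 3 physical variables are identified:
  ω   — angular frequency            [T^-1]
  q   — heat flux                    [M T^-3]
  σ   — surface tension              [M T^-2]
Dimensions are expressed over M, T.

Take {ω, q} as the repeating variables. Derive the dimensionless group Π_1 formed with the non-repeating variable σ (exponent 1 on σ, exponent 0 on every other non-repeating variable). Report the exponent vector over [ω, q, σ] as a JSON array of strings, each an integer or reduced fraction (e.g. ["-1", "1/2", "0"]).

Exponent matrix [M,T] × [ω,q,σ]:
  M: [ 0  1  1]
  T: [-1 -3 -2]
RREF → pivots at {ω,q} ⇒ r = 2
Repeat: ω,q; free: σ
RREF:
  r0: [   1    0   -1]
  r1: [   0    1    1]
Fix exponent of σ at 1; solve each RREF row for its pivot's exponent:
  r0: exp(ω) + (-1)·1 = 0 ⇒ exp(ω) = 1
  r1: exp(q) + (1)·1 = 0 ⇒ exp(q) = -1
Π_1 = ω · q^-1 · σ

["1", "-1", "1"]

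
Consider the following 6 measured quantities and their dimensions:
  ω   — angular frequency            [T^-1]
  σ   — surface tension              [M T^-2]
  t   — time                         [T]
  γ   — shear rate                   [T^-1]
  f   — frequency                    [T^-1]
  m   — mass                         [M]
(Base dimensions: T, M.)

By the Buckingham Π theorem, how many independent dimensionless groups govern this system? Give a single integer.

Write exponents as rows T,M / cols ω,σ,t,γ,f,m:
  T: [-1 -2  1 -1 -1  0]
  M: [ 0  1  0  0  0  1]
RREF → pivots at {ω,σ} ⇒ r = 2
Π count = n − r = 6 − 2 = 4

4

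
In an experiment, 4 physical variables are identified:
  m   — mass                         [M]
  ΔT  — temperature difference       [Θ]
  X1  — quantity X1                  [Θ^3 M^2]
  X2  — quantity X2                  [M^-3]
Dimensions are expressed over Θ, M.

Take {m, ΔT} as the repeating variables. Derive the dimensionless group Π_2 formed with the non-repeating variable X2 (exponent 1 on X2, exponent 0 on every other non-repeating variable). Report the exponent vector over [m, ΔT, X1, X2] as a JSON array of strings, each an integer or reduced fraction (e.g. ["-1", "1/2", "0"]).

["3", "0", "0", "1"]

Dimensional matrix (Θ×M by m×ΔT×X1×X2):
  Θ: [ 0  1  3  0]
  M: [ 1  0  2 -3]
Row reduction gives pivot columns m,ΔT; rank = 2
Repeat: m,ΔT; free: X1,X2
RREF:
  r0: [   1    0    2   -3]
  r1: [   0    1    3    0]
Fix exponent of X2 at 1, X1 at 0; solve each RREF row for its pivot's exponent:
  r0: exp(m) + (-3)·1 = 0 ⇒ exp(m) = 3
  r1: exp(ΔT) + (0)·1 = 0 ⇒ exp(ΔT) = 0
Π_2 = m^3 · X2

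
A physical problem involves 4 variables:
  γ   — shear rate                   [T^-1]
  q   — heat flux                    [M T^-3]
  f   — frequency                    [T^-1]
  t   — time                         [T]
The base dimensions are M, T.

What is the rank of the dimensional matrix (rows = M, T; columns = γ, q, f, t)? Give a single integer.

2

Write exponents as rows M,T / cols γ,q,f,t:
  M: [ 0  1  0  0]
  T: [-1 -3 -1  1]
RREF → pivots at {γ,q} ⇒ r = 2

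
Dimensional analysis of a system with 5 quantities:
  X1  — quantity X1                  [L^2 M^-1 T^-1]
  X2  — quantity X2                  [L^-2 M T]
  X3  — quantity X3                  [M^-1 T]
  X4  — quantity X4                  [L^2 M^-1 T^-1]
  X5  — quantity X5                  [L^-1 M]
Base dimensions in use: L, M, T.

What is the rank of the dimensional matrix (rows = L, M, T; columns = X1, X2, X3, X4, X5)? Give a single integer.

Dimensional matrix (L×M×T by X1×X2×X3×X4×X5):
  L: [ 2 -2  0  2 -1]
  M: [-1  1 -1 -1  1]
  T: [-1  1  1 -1  0]
Echelon form has 2 nonzero rows (pivots: X1,X3)

2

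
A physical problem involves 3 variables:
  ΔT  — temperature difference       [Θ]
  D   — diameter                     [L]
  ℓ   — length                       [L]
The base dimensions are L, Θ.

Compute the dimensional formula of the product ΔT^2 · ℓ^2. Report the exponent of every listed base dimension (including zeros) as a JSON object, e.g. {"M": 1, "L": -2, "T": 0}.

{"L": 2, "Θ": 2}

Exponent matrix [L,Θ] × [ΔT,D,ℓ]:
  L: [ 0  1  1]
  Θ: [ 1  0  0]
  [L]: (2)·0+(2)·1 = 2
  [Θ]: (2)·1+(2)·0 = 2
⇒ L^2 Θ^2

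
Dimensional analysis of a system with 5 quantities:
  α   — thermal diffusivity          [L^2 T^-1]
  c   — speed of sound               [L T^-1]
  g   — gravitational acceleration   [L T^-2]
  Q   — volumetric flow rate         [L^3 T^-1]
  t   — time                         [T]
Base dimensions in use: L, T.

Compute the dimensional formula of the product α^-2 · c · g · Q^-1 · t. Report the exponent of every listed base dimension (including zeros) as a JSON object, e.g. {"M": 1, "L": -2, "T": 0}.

Exponent matrix [L,T] × [α,c,g,Q,t]:
  L: [ 2  1  1  3  0]
  T: [-1 -1 -2 -1  1]
  [L]: (-2)·2+(1)·1+(1)·1+(-1)·3+(1)·0 = -5
  [T]: (-2)·-1+(1)·-1+(1)·-2+(-1)·-1+(1)·1 = 1
⇒ L^-5 T

{"L": -5, "T": 1}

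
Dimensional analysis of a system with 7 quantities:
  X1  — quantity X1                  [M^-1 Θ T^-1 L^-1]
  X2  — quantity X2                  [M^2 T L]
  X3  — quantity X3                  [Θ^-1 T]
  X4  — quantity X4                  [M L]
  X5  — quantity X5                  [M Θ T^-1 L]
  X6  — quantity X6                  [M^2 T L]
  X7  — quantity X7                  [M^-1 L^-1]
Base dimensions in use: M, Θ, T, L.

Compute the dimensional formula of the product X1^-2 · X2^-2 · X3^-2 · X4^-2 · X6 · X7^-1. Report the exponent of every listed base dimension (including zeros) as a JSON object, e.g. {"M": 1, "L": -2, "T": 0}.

Exponent matrix [M,Θ,T,L] × [X1,X2,X3,X4,X5,X6,X7]:
  M: [-1  2  0  1  1  2 -1]
  Θ: [ 1  0 -1  0  1  0  0]
  T: [-1  1  1  0 -1  1  0]
  L: [-1  1  0  1  1  1 -1]
  [M]: (-2)·-1+(-2)·2+(-2)·0+(-2)·1+(1)·2+(-1)·-1 = -1
  [Θ]: (-2)·1+(-2)·0+(-2)·-1+(-2)·0+(1)·0+(-1)·0 = 0
  [T]: (-2)·-1+(-2)·1+(-2)·1+(-2)·0+(1)·1+(-1)·0 = -1
  [L]: (-2)·-1+(-2)·1+(-2)·0+(-2)·1+(1)·1+(-1)·-1 = 0
⇒ M^-1 T^-1

{"M": -1, "Θ": 0, "T": -1, "L": 0}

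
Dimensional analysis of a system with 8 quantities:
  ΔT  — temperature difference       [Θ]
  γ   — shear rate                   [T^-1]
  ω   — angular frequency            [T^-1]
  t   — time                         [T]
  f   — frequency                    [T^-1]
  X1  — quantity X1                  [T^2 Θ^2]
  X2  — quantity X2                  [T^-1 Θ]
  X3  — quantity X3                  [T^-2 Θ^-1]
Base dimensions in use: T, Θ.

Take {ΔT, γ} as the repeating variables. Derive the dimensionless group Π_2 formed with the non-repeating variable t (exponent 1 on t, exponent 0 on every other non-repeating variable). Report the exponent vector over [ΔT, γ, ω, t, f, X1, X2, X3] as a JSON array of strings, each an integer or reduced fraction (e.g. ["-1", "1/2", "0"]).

Exponent matrix [T,Θ] × [ΔT,γ,ω,t,f,X1,X2,X3]:
  T: [ 0 -1 -1  1 -1  2 -1 -2]
  Θ: [ 1  0  0  0  0  2  1 -1]
RREF → pivots at {ΔT,γ} ⇒ r = 2
Pivot set = {ΔT,γ}, free = {ω,t,f,X1,X2,X3}
RREF:
  r0: [   1    0    0    0    0    2    1   -1]
  r1: [   0    1    1   -1    1   -2    1    2]
Fix exponent of t at 1, ω at 0, f at 0, X1 at 0, X2 at 0, X3 at 0; solve each RREF row for its pivot's exponent:
  r0: exp(ΔT) + (0)·1 = 0 ⇒ exp(ΔT) = 0
  r1: exp(γ) + (-1)·1 = 0 ⇒ exp(γ) = 1
Π_2 = γ · t

["0", "1", "0", "1", "0", "0", "0", "0"]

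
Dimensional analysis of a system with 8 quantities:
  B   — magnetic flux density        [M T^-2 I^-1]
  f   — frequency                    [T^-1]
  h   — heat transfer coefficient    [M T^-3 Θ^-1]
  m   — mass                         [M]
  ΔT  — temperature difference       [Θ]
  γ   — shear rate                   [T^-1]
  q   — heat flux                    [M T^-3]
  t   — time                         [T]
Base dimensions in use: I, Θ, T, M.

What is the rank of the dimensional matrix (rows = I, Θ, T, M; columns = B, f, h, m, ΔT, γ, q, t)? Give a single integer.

4

Exponent matrix [I,Θ,T,M] × [B,f,h,m,ΔT,γ,q,t]:
  I: [-1  0  0  0  0  0  0  0]
  Θ: [ 0  0 -1  0  1  0  0  0]
  T: [-2 -1 -3  0  0 -1 -3  1]
  M: [ 1  0  1  1  0  0  1  0]
Echelon form has 4 nonzero rows (pivots: B,f,h,m)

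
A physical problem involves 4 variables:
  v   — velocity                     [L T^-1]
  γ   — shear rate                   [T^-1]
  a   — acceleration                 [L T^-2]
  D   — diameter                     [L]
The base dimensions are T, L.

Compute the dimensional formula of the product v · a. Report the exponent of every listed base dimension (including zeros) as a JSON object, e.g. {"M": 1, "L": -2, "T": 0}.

{"T": -3, "L": 2}

Write exponents as rows T,L / cols v,γ,a,D:
  T: [-1 -1 -2  0]
  L: [ 1  0  1  1]
  [T]: (1)·-1+(1)·-2 = -3
  [L]: (1)·1+(1)·1 = 2
⇒ T^-3 L^2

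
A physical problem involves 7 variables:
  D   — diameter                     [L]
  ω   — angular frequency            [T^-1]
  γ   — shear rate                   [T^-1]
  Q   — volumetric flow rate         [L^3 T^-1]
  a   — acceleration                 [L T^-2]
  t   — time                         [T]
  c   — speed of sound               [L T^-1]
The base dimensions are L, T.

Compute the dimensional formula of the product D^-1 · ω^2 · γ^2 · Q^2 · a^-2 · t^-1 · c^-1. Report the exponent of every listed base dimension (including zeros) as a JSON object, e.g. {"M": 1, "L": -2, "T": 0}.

{"L": 2, "T": -2}

Exponent matrix [L,T] × [D,ω,γ,Q,a,t,c]:
  L: [ 1  0  0  3  1  0  1]
  T: [ 0 -1 -1 -1 -2  1 -1]
  [L]: (-1)·1+(2)·0+(2)·0+(2)·3+(-2)·1+(-1)·0+(-1)·1 = 2
  [T]: (-1)·0+(2)·-1+(2)·-1+(2)·-1+(-2)·-2+(-1)·1+(-1)·-1 = -2
⇒ L^2 T^-2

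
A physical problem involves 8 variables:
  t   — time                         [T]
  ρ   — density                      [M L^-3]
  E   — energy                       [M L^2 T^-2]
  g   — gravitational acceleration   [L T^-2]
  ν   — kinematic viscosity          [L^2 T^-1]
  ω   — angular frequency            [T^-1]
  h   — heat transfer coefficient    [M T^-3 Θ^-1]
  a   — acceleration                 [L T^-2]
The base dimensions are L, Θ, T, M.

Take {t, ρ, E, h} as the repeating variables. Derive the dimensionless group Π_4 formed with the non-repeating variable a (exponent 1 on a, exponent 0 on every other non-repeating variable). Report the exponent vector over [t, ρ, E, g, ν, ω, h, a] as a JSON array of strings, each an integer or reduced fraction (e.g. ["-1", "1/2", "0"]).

["8/5", "1/5", "-1/5", "0", "0", "0", "0", "1"]

Write exponents as rows L,Θ,T,M / cols t,ρ,E,g,ν,ω,h,a:
  L: [ 0 -3  2  1  2  0  0  1]
  Θ: [ 0  0  0  0  0  0 -1  0]
  T: [ 1  0 -2 -2 -1 -1 -3 -2]
  M: [ 0  1  1  0  0  0  1  0]
Row reduction gives pivot columns t,ρ,E,h; rank = 4
Repeat: t,ρ,E,h; free: g,ν,ω,a
RREF:
  r0: [   1    0    0 -8/5 -1/5   -1    0 -8/5]
  r1: [   0    1    0 -1/5 -2/5    0    0 -1/5]
  r2: [   0    0    1  1/5  2/5    0    0  1/5]
  r3: [   0    0    0    0    0    0    1    0]
Fix exponent of a at 1, g at 0, ν at 0, ω at 0; solve each RREF row for its pivot's exponent:
  r0: exp(t) + (-8/5)·1 = 0 ⇒ exp(t) = 8/5
  r1: exp(ρ) + (-1/5)·1 = 0 ⇒ exp(ρ) = 1/5
  r2: exp(E) + (1/5)·1 = 0 ⇒ exp(E) = -1/5
  r3: exp(h) + (0)·1 = 0 ⇒ exp(h) = 0
Π_4 = t^(8/5) · ρ^(1/5) · E^(-1/5) · a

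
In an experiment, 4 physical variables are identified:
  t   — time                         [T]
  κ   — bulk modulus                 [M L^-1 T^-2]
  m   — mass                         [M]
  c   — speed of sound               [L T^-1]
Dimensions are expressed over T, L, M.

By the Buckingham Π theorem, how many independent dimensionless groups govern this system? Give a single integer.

1

Exponent matrix [T,L,M] × [t,κ,m,c]:
  T: [ 1 -2  0 -1]
  L: [ 0 -1  0  1]
  M: [ 0  1  1  0]
Row reduction gives pivot columns t,κ,m; rank = 3
4 vars − rank 3 = 1 Π group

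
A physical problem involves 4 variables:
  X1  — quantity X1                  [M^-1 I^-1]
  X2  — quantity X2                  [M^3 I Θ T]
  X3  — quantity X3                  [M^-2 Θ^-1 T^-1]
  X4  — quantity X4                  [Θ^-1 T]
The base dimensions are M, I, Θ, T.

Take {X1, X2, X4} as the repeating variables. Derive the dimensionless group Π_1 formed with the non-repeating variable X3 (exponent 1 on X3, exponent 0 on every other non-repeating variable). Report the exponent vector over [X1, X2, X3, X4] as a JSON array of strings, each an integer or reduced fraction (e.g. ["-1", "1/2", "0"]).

["1", "1", "1", "0"]

Exponent matrix [M,I,Θ,T] × [X1,X2,X3,X4]:
  M: [-1  3 -2  0]
  I: [-1  1  0  0]
  Θ: [ 0  1 -1 -1]
  T: [ 0  1 -1  1]
Echelon form has 3 nonzero rows (pivots: X1,X2,X4)
Repeat: X1,X2,X4; free: X3
RREF:
  r0: [   1    0   -1    0]
  r1: [   0    1   -1    0]
  r2: [   0    0    0    1]
  r3: [   0    0    0    0]
Fix exponent of X3 at 1; solve each RREF row for its pivot's exponent:
  r0: exp(X1) + (-1)·1 = 0 ⇒ exp(X1) = 1
  r1: exp(X2) + (-1)·1 = 0 ⇒ exp(X2) = 1
  r2: exp(X4) + (0)·1 = 0 ⇒ exp(X4) = 0
Π_1 = X1 · X2 · X3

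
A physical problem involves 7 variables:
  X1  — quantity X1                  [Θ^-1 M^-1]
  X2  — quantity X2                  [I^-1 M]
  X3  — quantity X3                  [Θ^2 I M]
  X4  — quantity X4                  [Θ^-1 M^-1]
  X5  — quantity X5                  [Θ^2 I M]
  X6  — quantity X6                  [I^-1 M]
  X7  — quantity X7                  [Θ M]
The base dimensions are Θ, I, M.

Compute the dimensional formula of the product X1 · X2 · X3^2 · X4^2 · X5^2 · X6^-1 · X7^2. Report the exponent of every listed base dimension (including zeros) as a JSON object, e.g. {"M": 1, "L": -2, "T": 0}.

Exponent matrix [Θ,I,M] × [X1,X2,X3,X4,X5,X6,X7]:
  Θ: [-1  0  2 -1  2  0  1]
  I: [ 0 -1  1  0  1 -1  0]
  M: [-1  1  1 -1  1  1  1]
  [Θ]: (1)·-1+(1)·0+(2)·2+(2)·-1+(2)·2+(-1)·0+(2)·1 = 7
  [I]: (1)·0+(1)·-1+(2)·1+(2)·0+(2)·1+(-1)·-1+(2)·0 = 4
  [M]: (1)·-1+(1)·1+(2)·1+(2)·-1+(2)·1+(-1)·1+(2)·1 = 3
⇒ Θ^7 I^4 M^3

{"Θ": 7, "I": 4, "M": 3}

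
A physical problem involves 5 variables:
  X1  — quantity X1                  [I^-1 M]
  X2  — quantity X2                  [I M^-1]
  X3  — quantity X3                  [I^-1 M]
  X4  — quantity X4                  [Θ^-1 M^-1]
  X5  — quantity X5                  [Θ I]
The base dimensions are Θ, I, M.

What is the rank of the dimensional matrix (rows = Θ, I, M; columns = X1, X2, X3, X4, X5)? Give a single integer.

2

Write exponents as rows Θ,I,M / cols X1,X2,X3,X4,X5:
  Θ: [ 0  0  0 -1  1]
  I: [-1  1 -1  0  1]
  M: [ 1 -1  1 -1  0]
RREF → pivots at {X1,X4} ⇒ r = 2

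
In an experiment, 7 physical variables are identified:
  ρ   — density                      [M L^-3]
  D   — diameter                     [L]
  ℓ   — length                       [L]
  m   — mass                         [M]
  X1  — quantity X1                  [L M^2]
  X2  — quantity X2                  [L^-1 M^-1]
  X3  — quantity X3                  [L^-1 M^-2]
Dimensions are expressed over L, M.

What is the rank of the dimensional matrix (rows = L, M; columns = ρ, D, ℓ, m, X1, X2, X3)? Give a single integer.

2

Exponent matrix [L,M] × [ρ,D,ℓ,m,X1,X2,X3]:
  L: [-3  1  1  0  1 -1 -1]
  M: [ 1  0  0  1  2 -1 -2]
Row reduction gives pivot columns ρ,D; rank = 2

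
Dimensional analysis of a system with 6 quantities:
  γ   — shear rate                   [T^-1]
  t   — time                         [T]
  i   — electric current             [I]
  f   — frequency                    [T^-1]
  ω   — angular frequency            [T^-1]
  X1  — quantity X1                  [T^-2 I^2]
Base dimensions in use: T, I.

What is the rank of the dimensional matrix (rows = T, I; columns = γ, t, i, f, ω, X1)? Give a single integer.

Dimensional matrix (T×I by γ×t×i×f×ω×X1):
  T: [-1  1  0 -1 -1 -2]
  I: [ 0  0  1  0  0  2]
Echelon form has 2 nonzero rows (pivots: γ,i)

2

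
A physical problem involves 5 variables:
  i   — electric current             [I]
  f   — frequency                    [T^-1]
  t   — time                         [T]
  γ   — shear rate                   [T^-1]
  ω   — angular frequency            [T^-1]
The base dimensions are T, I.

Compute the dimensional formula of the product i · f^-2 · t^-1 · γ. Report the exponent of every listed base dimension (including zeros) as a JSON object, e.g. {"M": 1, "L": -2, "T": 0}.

{"T": 0, "I": 1}

Exponent matrix [T,I] × [i,f,t,γ,ω]:
  T: [ 0 -1  1 -1 -1]
  I: [ 1  0  0  0  0]
  [T]: (1)·0+(-2)·-1+(-1)·1+(1)·-1 = 0
  [I]: (1)·1+(-2)·0+(-1)·0+(1)·0 = 1
⇒ I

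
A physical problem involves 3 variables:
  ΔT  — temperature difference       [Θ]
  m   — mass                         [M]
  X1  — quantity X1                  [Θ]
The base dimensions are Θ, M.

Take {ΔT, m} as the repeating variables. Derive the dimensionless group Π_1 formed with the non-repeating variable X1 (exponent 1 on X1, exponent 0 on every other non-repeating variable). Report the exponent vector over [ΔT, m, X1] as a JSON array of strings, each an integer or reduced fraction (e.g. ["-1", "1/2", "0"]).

["-1", "0", "1"]

Write exponents as rows Θ,M / cols ΔT,m,X1:
  Θ: [ 1  0  1]
  M: [ 0  1  0]
Row reduction gives pivot columns ΔT,m; rank = 2
Repeat: ΔT,m; free: X1
RREF:
  r0: [   1    0    1]
  r1: [   0    1    0]
Fix exponent of X1 at 1; solve each RREF row for its pivot's exponent:
  r0: exp(ΔT) + (1)·1 = 0 ⇒ exp(ΔT) = -1
  r1: exp(m) + (0)·1 = 0 ⇒ exp(m) = 0
Π_1 = ΔT^-1 · X1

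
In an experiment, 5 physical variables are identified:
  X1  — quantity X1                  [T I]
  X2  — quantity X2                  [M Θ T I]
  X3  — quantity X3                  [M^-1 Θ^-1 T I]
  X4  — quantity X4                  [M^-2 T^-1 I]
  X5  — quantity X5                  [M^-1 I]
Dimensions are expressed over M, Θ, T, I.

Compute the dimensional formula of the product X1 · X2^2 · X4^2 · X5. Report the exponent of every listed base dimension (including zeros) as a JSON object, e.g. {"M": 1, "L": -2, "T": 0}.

Dimensional matrix (M×Θ×T×I by X1×X2×X3×X4×X5):
  M: [ 0  1 -1 -2 -1]
  Θ: [ 0  1 -1  0  0]
  T: [ 1  1  1 -1  0]
  I: [ 1  1  1  1  1]
  [M]: (1)·0+(2)·1+(2)·-2+(1)·-1 = -3
  [Θ]: (1)·0+(2)·1+(2)·0+(1)·0 = 2
  [T]: (1)·1+(2)·1+(2)·-1+(1)·0 = 1
  [I]: (1)·1+(2)·1+(2)·1+(1)·1 = 6
⇒ M^-3 Θ^2 T I^6

{"M": -3, "Θ": 2, "T": 1, "I": 6}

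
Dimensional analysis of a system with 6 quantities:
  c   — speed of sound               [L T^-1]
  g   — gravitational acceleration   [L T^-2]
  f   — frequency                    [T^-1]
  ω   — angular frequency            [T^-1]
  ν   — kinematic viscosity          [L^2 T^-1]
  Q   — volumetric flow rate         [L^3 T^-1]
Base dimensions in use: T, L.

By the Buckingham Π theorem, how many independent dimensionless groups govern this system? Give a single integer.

Dimensional matrix (T×L by c×g×f×ω×ν×Q):
  T: [-1 -2 -1 -1 -1 -1]
  L: [ 1  1  0  0  2  3]
Row reduction gives pivot columns c,g; rank = 2
6 vars − rank 2 = 4 Π groups

4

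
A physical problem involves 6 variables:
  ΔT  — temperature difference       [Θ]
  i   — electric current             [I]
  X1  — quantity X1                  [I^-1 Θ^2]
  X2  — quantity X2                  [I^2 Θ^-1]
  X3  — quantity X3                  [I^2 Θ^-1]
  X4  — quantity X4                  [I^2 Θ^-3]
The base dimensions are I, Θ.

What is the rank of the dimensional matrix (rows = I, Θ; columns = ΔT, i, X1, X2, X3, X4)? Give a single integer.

2

Dimensional matrix (I×Θ by ΔT×i×X1×X2×X3×X4):
  I: [ 0  1 -1  2  2  2]
  Θ: [ 1  0  2 -1 -1 -3]
Echelon form has 2 nonzero rows (pivots: ΔT,i)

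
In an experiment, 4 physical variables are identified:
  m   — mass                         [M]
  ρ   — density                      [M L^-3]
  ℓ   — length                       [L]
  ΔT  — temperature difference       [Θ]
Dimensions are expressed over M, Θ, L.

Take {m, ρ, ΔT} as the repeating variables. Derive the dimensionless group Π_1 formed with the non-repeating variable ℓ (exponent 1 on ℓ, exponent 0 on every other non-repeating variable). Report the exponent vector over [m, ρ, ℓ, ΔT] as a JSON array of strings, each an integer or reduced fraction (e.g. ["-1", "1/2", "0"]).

["-1/3", "1/3", "1", "0"]

Exponent matrix [M,Θ,L] × [m,ρ,ℓ,ΔT]:
  M: [ 1  1  0  0]
  Θ: [ 0  0  0  1]
  L: [ 0 -3  1  0]
RREF → pivots at {m,ρ,ΔT} ⇒ r = 3
Pivot set = {m,ρ,ΔT}, free = {ℓ}
RREF:
  r0: [   1    0  1/3    0]
  r1: [   0    1 -1/3    0]
  r2: [   0    0    0    1]
Fix exponent of ℓ at 1; solve each RREF row for its pivot's exponent:
  r0: exp(m) + (1/3)·1 = 0 ⇒ exp(m) = -1/3
  r1: exp(ρ) + (-1/3)·1 = 0 ⇒ exp(ρ) = 1/3
  r2: exp(ΔT) + (0)·1 = 0 ⇒ exp(ΔT) = 0
Π_1 = m^(-1/3) · ρ^(1/3) · ℓ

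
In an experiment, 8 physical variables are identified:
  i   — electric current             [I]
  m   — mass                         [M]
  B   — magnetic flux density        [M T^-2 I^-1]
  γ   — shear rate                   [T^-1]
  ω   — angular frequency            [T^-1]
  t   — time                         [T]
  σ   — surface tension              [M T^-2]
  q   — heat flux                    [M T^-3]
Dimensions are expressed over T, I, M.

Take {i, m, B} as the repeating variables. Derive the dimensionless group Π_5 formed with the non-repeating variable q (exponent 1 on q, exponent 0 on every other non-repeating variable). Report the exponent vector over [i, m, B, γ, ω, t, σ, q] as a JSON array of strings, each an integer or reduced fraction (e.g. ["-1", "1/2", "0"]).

Exponent matrix [T,I,M] × [i,m,B,γ,ω,t,σ,q]:
  T: [ 0  0 -2 -1 -1  1 -2 -3]
  I: [ 1  0 -1  0  0  0  0  0]
  M: [ 0  1  1  0  0  0  1  1]
RREF → pivots at {i,m,B} ⇒ r = 3
Repeat: i,m,B; free: γ,ω,t,σ,q
RREF:
  r0: [   1    0    0  1/2  1/2 -1/2    1  3/2]
  r1: [   0    1    0 -1/2 -1/2  1/2    0 -1/2]
  r2: [   0    0    1  1/2  1/2 -1/2    1  3/2]
Fix exponent of q at 1, γ at 0, ω at 0, t at 0, σ at 0; solve each RREF row for its pivot's exponent:
  r0: exp(i) + (3/2)·1 = 0 ⇒ exp(i) = -3/2
  r1: exp(m) + (-1/2)·1 = 0 ⇒ exp(m) = 1/2
  r2: exp(B) + (3/2)·1 = 0 ⇒ exp(B) = -3/2
Π_5 = i^(-3/2) · m^(1/2) · B^(-3/2) · q

["-3/2", "1/2", "-3/2", "0", "0", "0", "0", "1"]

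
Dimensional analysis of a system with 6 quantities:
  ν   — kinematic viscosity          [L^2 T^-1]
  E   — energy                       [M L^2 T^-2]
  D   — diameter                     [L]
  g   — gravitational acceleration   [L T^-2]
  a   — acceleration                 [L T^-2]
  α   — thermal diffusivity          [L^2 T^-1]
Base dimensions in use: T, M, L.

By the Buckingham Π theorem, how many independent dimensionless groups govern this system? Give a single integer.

3

Write exponents as rows T,M,L / cols ν,E,D,g,a,α:
  T: [-1 -2  0 -2 -2 -1]
  M: [ 0  1  0  0  0  0]
  L: [ 2  2  1  1  1  2]
RREF → pivots at {ν,E,D} ⇒ r = 3
6 vars − rank 3 = 3 Π groups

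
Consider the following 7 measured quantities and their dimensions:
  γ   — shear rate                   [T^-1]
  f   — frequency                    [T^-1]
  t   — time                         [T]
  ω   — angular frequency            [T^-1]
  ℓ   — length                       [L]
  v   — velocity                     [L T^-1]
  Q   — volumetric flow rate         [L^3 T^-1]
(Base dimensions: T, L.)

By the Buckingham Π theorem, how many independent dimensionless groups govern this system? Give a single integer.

5

Exponent matrix [T,L] × [γ,f,t,ω,ℓ,v,Q]:
  T: [-1 -1  1 -1  0 -1 -1]
  L: [ 0  0  0  0  1  1  3]
RREF → pivots at {γ,ℓ} ⇒ r = 2
n=7, r=2 ⇒ 5 dimensionless groups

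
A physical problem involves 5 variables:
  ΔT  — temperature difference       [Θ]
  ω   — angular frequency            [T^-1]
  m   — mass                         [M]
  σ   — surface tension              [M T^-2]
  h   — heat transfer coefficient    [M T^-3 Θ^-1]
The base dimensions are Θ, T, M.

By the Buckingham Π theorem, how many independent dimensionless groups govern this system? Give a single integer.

Write exponents as rows Θ,T,M / cols ΔT,ω,m,σ,h:
  Θ: [ 1  0  0  0 -1]
  T: [ 0 -1  0 -2 -3]
  M: [ 0  0  1  1  1]
RREF → pivots at {ΔT,ω,m} ⇒ r = 3
n=5, r=3 ⇒ 2 dimensionless groups

2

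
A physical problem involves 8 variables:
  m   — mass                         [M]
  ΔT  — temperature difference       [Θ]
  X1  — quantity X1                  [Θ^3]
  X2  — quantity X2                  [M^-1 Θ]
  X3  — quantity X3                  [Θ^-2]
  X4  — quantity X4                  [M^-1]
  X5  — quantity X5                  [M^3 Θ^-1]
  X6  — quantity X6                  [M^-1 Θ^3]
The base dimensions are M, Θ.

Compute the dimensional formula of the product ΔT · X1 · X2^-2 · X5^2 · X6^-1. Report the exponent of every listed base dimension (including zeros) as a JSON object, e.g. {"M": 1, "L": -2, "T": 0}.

Exponent matrix [M,Θ] × [m,ΔT,X1,X2,X3,X4,X5,X6]:
  M: [ 1  0  0 -1  0 -1  3 -1]
  Θ: [ 0  1  3  1 -2  0 -1  3]
  [M]: (1)·0+(1)·0+(-2)·-1+(2)·3+(-1)·-1 = 9
  [Θ]: (1)·1+(1)·3+(-2)·1+(2)·-1+(-1)·3 = -3
⇒ M^9 Θ^-3

{"M": 9, "Θ": -3}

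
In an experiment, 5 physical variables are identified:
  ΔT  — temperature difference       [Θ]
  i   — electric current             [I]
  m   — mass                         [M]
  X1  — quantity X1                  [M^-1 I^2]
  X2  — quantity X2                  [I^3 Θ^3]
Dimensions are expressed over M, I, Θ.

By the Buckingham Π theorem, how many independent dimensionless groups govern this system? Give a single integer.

2

Exponent matrix [M,I,Θ] × [ΔT,i,m,X1,X2]:
  M: [ 0  0  1 -1  0]
  I: [ 0  1  0  2  3]
  Θ: [ 1  0  0  0  3]
RREF → pivots at {ΔT,i,m} ⇒ r = 3
n=5, r=3 ⇒ 2 dimensionless groups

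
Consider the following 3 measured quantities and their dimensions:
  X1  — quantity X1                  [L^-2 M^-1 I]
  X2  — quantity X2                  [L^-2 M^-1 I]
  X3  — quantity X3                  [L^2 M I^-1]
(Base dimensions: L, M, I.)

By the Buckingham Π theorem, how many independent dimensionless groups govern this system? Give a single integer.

Dimensional matrix (L×M×I by X1×X2×X3):
  L: [-2 -2  2]
  M: [-1 -1  1]
  I: [ 1  1 -1]
Echelon form has 1 nonzero rows (pivots: X1)
Π count = n − r = 3 − 1 = 2

2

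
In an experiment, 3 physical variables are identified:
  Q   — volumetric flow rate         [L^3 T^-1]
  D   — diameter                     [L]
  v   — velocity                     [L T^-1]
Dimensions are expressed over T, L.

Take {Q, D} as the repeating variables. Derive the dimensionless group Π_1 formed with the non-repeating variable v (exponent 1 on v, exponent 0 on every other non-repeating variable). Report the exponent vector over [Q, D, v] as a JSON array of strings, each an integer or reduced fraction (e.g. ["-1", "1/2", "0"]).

["-1", "2", "1"]

Write exponents as rows T,L / cols Q,D,v:
  T: [-1  0 -1]
  L: [ 3  1  1]
Echelon form has 2 nonzero rows (pivots: Q,D)
Repeat: Q,D; free: v
RREF:
  r0: [   1    0    1]
  r1: [   0    1   -2]
Fix exponent of v at 1; solve each RREF row for its pivot's exponent:
  r0: exp(Q) + (1)·1 = 0 ⇒ exp(Q) = -1
  r1: exp(D) + (-2)·1 = 0 ⇒ exp(D) = 2
Π_1 = Q^-1 · D^2 · v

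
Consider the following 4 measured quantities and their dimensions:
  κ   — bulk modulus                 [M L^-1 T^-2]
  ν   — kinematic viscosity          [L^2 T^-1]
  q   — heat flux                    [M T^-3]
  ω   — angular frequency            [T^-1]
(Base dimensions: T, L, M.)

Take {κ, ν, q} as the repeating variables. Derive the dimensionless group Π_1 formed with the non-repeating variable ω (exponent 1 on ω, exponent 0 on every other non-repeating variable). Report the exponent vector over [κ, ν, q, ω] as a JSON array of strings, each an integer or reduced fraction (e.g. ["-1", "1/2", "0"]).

["2", "1", "-2", "1"]

Dimensional matrix (T×L×M by κ×ν×q×ω):
  T: [-2 -1 -3 -1]
  L: [-1  2  0  0]
  M: [ 1  0  1  0]
Row reduction gives pivot columns κ,ν,q; rank = 3
Pivot set = {κ,ν,q}, free = {ω}
RREF:
  r0: [   1    0    0   -2]
  r1: [   0    1    0   -1]
  r2: [   0    0    1    2]
Fix exponent of ω at 1; solve each RREF row for its pivot's exponent:
  r0: exp(κ) + (-2)·1 = 0 ⇒ exp(κ) = 2
  r1: exp(ν) + (-1)·1 = 0 ⇒ exp(ν) = 1
  r2: exp(q) + (2)·1 = 0 ⇒ exp(q) = -2
Π_1 = κ^2 · ν · q^-2 · ω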